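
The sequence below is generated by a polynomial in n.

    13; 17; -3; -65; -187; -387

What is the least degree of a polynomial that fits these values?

3

First differences: 4, -20, -62, -122, -200
Second differences: -24, -42, -60, -78
Third differences: -18, -18, -18
The third differences are constant, so the polynomial has degree 3.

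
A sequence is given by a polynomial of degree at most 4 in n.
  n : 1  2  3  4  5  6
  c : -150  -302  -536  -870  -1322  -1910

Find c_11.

Δ: -152 , -234 , -334 , -452 , -588
Δ²: -82 , -100 , -118 , -136
Δ³: -18 , -18 , -18
Third differences constant at -18.
-136 − 18 = -154;  -588 − 154 = -742;  -1910 − 742 = -2652
-154 − 18 = -172;  -742 − 172 = -914;  -2652 − 914 = -3566
-172 − 18 = -190;  -914 − 190 = -1104;  -3566 − 1104 = -4670
-190 − 18 = -208;  -1104 − 208 = -1312;  -4670 − 1312 = -5982
-208 − 18 = -226;  -1312 − 226 = -1538;  -5982 − 1538 = -7520

-7520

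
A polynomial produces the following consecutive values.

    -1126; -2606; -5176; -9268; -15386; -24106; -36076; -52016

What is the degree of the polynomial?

4

Δ: -1480, -2570, -4092, -6118, -8720, -11970, -15940
Δ²: -1090, -1522, -2026, -2602, -3250, -3970
Δ³: -432, -504, -576, -648, -720
Δ⁴: -72, -72, -72, -72
The fourth differences are constant, so the polynomial has degree 4.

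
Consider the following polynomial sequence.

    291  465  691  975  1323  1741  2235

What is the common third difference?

6

Δ: 174, 226, 284, 348, 418, 494
Δ²: 52, 58, 64, 70, 76
Δ³: 6, 6, 6, 6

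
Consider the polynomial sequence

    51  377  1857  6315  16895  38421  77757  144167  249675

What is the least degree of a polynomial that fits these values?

Δ: 326, 1480, 4458, 10580, 21526, 39336, 66410, 105508
Δ²: 1154, 2978, 6122, 10946, 17810, 27074, 39098
Δ³: 1824, 3144, 4824, 6864, 9264, 12024
Δ⁴: 1320, 1680, 2040, 2400, 2760
Δ⁵: 360, 360, 360, 360
The fifth differences are constant, so the polynomial has degree 5.

5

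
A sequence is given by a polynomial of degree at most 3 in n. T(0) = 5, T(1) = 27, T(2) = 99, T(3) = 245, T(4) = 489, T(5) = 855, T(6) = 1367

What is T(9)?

4019

22 , 72 , 146 , 244 , 366 , 512
50 , 74 , 98 , 122 , 146
24 , 24 , 24 , 24
Constant third difference = 24, so extend:
146 + 24 = 170;  512 + 170 = 682;  1367 + 682 = 2049
170 + 24 = 194;  682 + 194 = 876;  2049 + 876 = 2925
194 + 24 = 218;  876 + 218 = 1094;  2925 + 1094 = 4019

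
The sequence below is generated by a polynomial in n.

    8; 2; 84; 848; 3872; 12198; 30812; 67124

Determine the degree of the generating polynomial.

Δ: -6, 82, 764, 3024, 8326, 18614, 36312
Δ²: 88, 682, 2260, 5302, 10288, 17698
Δ³: 594, 1578, 3042, 4986, 7410
Δ⁴: 984, 1464, 1944, 2424
Δ⁵: 480, 480, 480
The fifth differences are constant, so the polynomial has degree 5.

5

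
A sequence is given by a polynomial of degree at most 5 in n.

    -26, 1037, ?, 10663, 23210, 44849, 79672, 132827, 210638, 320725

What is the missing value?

4052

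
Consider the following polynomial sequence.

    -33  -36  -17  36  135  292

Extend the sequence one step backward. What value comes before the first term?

-20

First differences: -3  19  53  99  157
Second differences: 22  34  46  58
Third differences: 12  12  12
The third differences are constant at 12.
Work back: 22 − 12 = 10;  -3 − 10 = -13;  -33 + 13 = -20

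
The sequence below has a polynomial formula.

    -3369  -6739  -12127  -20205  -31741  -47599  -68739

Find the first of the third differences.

-672

First differences: -3370, -5388, -8078, -11536, -15858, -21140
Second differences: -2018, -2690, -3458, -4322, -5282
Third differences: -672, -768, -864, -960
Fourth differences: -96, -96, -96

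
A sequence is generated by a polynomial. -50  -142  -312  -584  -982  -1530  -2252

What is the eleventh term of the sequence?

-7360

D1: -92, -170, -272, -398, -548, -722
D2: -78, -102, -126, -150, -174
D3: -24, -24, -24, -24
Third differences constant at -24.
-174 − 24 = -198;  -722 − 198 = -920;  -2252 − 920 = -3172
-198 − 24 = -222;  -920 − 222 = -1142;  -3172 − 1142 = -4314
-222 − 24 = -246;  -1142 − 246 = -1388;  -4314 − 1388 = -5702
-246 − 24 = -270;  -1388 − 270 = -1658;  -5702 − 1658 = -7360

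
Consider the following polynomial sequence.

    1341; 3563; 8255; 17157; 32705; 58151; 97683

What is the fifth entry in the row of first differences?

D1: 2222, 4692, 8902, 15548, 25446, 39532
D2: 2470, 4210, 6646, 9898, 14086
D3: 1740, 2436, 3252, 4188
D4: 696, 816, 936
D5: 120, 120

25446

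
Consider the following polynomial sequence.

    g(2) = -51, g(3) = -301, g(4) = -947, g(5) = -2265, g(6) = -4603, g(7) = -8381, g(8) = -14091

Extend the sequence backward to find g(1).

-250  -646  -1318  -2338  -3778  -5710
-396  -672  -1020  -1440  -1932
-276  -348  -420  -492
-72  -72  -72
The fourth differences are constant at -72.
Work back: -276 + 72 = -204;  -396 + 204 = -192;  -250 + 192 = -58;  -51 + 58 = 7

7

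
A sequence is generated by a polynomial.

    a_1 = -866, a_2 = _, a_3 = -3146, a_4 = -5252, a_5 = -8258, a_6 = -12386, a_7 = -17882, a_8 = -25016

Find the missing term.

-1742

Using the last 6 terms:
First differences: -2106  -3006  -4128  -5496  -7134
Second differences: -900  -1122  -1368  -1638
Third differences: -222  -246  -270
Fourth differences: -24  -24
Constant fourth difference = -24.
Extend backward: -222 + 24 = -198;  -900 + 198 = -702;  -2106 + 702 = -1404;  -3146 + 1404 = -1742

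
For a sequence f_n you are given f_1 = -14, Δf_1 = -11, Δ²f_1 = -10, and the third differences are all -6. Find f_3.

Build the table forward from the leading diagonal:
Third differences: -6, -6, -6
Second differences: -10, -16, -22
First differences: -11, -21, -37
f: -14, -25, -46

-46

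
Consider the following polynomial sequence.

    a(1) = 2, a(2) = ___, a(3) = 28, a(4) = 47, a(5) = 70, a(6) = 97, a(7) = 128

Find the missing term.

13

Using the last 5 terms:
Δ: 19  23  27  31
Δ²: 4  4  4
Constant second difference = 4.
Extend backward: 19 − 4 = 15;  28 − 15 = 13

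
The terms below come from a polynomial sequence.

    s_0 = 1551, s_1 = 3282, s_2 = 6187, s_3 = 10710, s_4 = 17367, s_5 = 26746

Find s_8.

78175

1731, 2905, 4523, 6657, 9379
1174, 1618, 2134, 2722
444, 516, 588
72, 72
The fourth differences are constant (72).
588 + 72 = 660;  2722 + 660 = 3382;  9379 + 3382 = 12761;  26746 + 12761 = 39507
660 + 72 = 732;  3382 + 732 = 4114;  12761 + 4114 = 16875;  39507 + 16875 = 56382
732 + 72 = 804;  4114 + 804 = 4918;  16875 + 4918 = 21793;  56382 + 21793 = 78175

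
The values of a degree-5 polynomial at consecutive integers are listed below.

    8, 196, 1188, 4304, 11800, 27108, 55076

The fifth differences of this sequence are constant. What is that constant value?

240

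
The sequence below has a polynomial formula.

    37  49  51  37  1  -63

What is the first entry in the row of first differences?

Δ: 12, 2, -14, -36, -64
Δ²: -10, -16, -22, -28
Δ³: -6, -6, -6

12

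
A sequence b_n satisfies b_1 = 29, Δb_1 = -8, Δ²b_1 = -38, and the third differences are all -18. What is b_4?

-127

Build the table forward from the leading diagonal:
D3: -18  -18  -18  -18
D2: -38  -56  -74  -92
D1: -8  -46  -102  -176
b: 29  21  -25  -127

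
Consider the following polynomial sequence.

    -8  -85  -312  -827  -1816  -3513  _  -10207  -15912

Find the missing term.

Using the first 6 terms:
First differences: -77, -227, -515, -989, -1697
Second differences: -150, -288, -474, -708
Third differences: -138, -186, -234
Fourth differences: -48, -48
Constant fourth difference = -48.
Extend forward: -234 − 48 = -282;  -708 − 282 = -990;  -1697 − 990 = -2687;  -3513 − 2687 = -6200

-6200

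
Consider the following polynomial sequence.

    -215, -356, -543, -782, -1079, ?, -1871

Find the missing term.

Using the first 5 terms:
First differences: -141  -187  -239  -297
Second differences: -46  -52  -58
Third differences: -6  -6
Constant third difference = -6.
Extend forward: -58 − 6 = -64;  -297 − 64 = -361;  -1079 − 361 = -1440

-1440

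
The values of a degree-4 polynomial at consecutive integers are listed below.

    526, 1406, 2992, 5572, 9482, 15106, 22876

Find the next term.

33272

D1: 880, 1586, 2580, 3910, 5624, 7770
D2: 706, 994, 1330, 1714, 2146
D3: 288, 336, 384, 432
D4: 48, 48, 48
The fourth differences are constant (48).
432 + 48 = 480;  2146 + 480 = 2626;  7770 + 2626 = 10396;  22876 + 10396 = 33272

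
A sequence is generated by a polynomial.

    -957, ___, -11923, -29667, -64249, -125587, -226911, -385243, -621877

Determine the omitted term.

-3931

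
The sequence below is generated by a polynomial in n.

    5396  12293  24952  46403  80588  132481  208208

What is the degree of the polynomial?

First differences: 6897, 12659, 21451, 34185, 51893, 75727
Second differences: 5762, 8792, 12734, 17708, 23834
Third differences: 3030, 3942, 4974, 6126
Fourth differences: 912, 1032, 1152
Fifth differences: 120, 120
The fifth differences are constant, so the polynomial has degree 5.

5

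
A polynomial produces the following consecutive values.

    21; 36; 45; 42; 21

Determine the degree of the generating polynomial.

D1: 15, 9, -3, -21
D2: -6, -12, -18
D3: -6, -6
The third differences are constant, so the polynomial has degree 3.

3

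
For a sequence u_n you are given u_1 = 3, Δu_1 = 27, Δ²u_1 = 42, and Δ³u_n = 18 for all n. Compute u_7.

1155

Build the table forward from the leading diagonal:
Δ³: 18, 18, 18, 18, 18, 18, 18
Δ²: 42, 60, 78, 96, 114, 132, 150
Δ: 27, 69, 129, 207, 303, 417, 549
u: 3, 30, 99, 228, 435, 738, 1155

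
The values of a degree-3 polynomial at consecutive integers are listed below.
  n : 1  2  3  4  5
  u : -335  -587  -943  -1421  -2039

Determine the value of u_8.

-4913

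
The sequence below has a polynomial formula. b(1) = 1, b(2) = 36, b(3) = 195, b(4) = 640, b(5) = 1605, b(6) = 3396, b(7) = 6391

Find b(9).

Δ: 35, 159, 445, 965, 1791, 2995
Δ²: 124, 286, 520, 826, 1204
Δ³: 162, 234, 306, 378
Δ⁴: 72, 72, 72
Fourth differences constant at 72.
378 + 72 = 450;  1204 + 450 = 1654;  2995 + 1654 = 4649;  6391 + 4649 = 11040
450 + 72 = 522;  1654 + 522 = 2176;  4649 + 2176 = 6825;  11040 + 6825 = 17865

17865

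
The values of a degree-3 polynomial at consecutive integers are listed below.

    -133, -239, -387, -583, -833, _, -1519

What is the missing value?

Using the first 5 terms:
First differences: -106  -148  -196  -250
Second differences: -42  -48  -54
Third differences: -6  -6
Constant third difference = -6.
Extend forward: -54 − 6 = -60;  -250 − 60 = -310;  -833 − 310 = -1143

-1143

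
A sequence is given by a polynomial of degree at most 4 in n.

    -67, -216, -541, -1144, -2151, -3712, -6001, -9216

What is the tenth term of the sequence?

-19336

First differences: -149  -325  -603  -1007  -1561  -2289  -3215
Second differences: -176  -278  -404  -554  -728  -926
Third differences: -102  -126  -150  -174  -198
Fourth differences: -24  -24  -24  -24
The fourth differences are constant (-24).
-198 − 24 = -222;  -926 − 222 = -1148;  -3215 − 1148 = -4363;  -9216 − 4363 = -13579
-222 − 24 = -246;  -1148 − 246 = -1394;  -4363 − 1394 = -5757;  -13579 − 5757 = -19336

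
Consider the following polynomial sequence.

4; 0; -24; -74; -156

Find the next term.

-276

Δ: -4, -24, -50, -82
Δ²: -20, -26, -32
Δ³: -6, -6
Third differences constant at -6.
-32 − 6 = -38;  -82 − 38 = -120;  -156 − 120 = -276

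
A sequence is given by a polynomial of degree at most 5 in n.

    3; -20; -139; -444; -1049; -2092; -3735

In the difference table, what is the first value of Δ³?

First differences: -23, -119, -305, -605, -1043, -1643
Second differences: -96, -186, -300, -438, -600
Third differences: -90, -114, -138, -162
Fourth differences: -24, -24, -24

-90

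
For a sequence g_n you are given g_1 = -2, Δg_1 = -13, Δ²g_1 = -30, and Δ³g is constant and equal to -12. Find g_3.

Build the table forward from the leading diagonal:
Third differences: -12  -12  -12
Second differences: -30  -42  -54
First differences: -13  -43  -85
g: -2  -15  -58

-58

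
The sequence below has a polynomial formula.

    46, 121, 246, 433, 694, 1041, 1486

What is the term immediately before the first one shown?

9

D1: 75, 125, 187, 261, 347, 445
D2: 50, 62, 74, 86, 98
D3: 12, 12, 12, 12
The third differences are constant at 12.
Work back: 50 − 12 = 38;  75 − 38 = 37;  46 − 37 = 9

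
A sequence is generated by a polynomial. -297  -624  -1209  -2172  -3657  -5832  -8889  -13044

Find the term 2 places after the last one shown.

-25632

D1: -327 , -585 , -963 , -1485 , -2175 , -3057 , -4155
D2: -258 , -378 , -522 , -690 , -882 , -1098
D3: -120 , -144 , -168 , -192 , -216
D4: -24 , -24 , -24 , -24
Constant fourth difference = -24, so extend:
-216 − 24 = -240;  -1098 − 240 = -1338;  -4155 − 1338 = -5493;  -13044 − 5493 = -18537
-240 − 24 = -264;  -1338 − 264 = -1602;  -5493 − 1602 = -7095;  -18537 − 7095 = -25632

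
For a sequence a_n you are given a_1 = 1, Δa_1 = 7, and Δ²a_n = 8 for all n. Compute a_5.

Build the table forward from the leading diagonal:
Second differences: 8  8  8  8  8
First differences: 7  15  23  31  39
a: 1  8  23  46  77

77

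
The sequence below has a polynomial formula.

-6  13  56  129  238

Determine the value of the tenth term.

First differences: 19, 43, 73, 109
Second differences: 24, 30, 36
Third differences: 6, 6
Third differences constant at 6.
36 + 6 = 42;  109 + 42 = 151;  238 + 151 = 389
42 + 6 = 48;  151 + 48 = 199;  389 + 199 = 588
48 + 6 = 54;  199 + 54 = 253;  588 + 253 = 841
54 + 6 = 60;  253 + 60 = 313;  841 + 313 = 1154
60 + 6 = 66;  313 + 66 = 379;  1154 + 379 = 1533

1533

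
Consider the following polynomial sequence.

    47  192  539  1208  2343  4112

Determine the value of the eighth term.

10344

Δ: 145 , 347 , 669 , 1135 , 1769
Δ²: 202 , 322 , 466 , 634
Δ³: 120 , 144 , 168
Δ⁴: 24 , 24
Fourth differences constant at 24.
168 + 24 = 192;  634 + 192 = 826;  1769 + 826 = 2595;  4112 + 2595 = 6707
192 + 24 = 216;  826 + 216 = 1042;  2595 + 1042 = 3637;  6707 + 3637 = 10344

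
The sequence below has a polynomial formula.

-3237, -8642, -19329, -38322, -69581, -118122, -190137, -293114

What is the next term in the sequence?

-435957

First differences: -5405 , -10687 , -18993 , -31259 , -48541 , -72015 , -102977
Second differences: -5282 , -8306 , -12266 , -17282 , -23474 , -30962
Third differences: -3024 , -3960 , -5016 , -6192 , -7488
Fourth differences: -936 , -1056 , -1176 , -1296
Fifth differences: -120 , -120 , -120
Fifth differences constant at -120.
-1296 − 120 = -1416;  -7488 − 1416 = -8904;  -30962 − 8904 = -39866;  -102977 − 39866 = -142843;  -293114 − 142843 = -435957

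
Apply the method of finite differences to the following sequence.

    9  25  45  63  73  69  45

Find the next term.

-5

Δ: 16, 20, 18, 10, -4, -24
Δ²: 4, -2, -8, -14, -20
Δ³: -6, -6, -6, -6
The third differences are constant (-6).
-20 − 6 = -26;  -24 − 26 = -50;  45 − 50 = -5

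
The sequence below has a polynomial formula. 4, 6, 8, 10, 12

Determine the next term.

14

First differences: 2 , 2 , 2 , 2
First differences constant at 2.
12 + 2 = 14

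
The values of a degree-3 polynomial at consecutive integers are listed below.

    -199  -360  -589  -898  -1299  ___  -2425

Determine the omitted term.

-1804

Using the first 5 terms:
-161  -229  -309  -401
-68  -80  -92
-12  -12
Constant third difference = -12.
Extend forward: -92 − 12 = -104;  -401 − 104 = -505;  -1299 − 505 = -1804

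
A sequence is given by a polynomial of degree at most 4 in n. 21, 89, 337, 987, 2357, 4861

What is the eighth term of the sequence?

15407

D1: 68 , 248 , 650 , 1370 , 2504
D2: 180 , 402 , 720 , 1134
D3: 222 , 318 , 414
D4: 96 , 96
Constant fourth difference = 96, so extend:
414 + 96 = 510;  1134 + 510 = 1644;  2504 + 1644 = 4148;  4861 + 4148 = 9009
510 + 96 = 606;  1644 + 606 = 2250;  4148 + 2250 = 6398;  9009 + 6398 = 15407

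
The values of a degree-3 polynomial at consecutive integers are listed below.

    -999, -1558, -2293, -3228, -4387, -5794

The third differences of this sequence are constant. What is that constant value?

D1: -559, -735, -935, -1159, -1407
D2: -176, -200, -224, -248
D3: -24, -24, -24

-24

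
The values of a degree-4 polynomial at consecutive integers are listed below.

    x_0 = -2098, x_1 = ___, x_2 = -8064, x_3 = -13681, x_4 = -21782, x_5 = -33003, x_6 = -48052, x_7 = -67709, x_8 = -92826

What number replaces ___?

-4367

Using the last 7 terms:
D1: -5617  -8101  -11221  -15049  -19657  -25117
D2: -2484  -3120  -3828  -4608  -5460
D3: -636  -708  -780  -852
D4: -72  -72  -72
Constant fourth difference = -72.
Extend backward: -636 + 72 = -564;  -2484 + 564 = -1920;  -5617 + 1920 = -3697;  -8064 + 3697 = -4367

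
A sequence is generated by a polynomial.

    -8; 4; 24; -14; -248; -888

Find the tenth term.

First differences: 12  20  -38  -234  -640
Second differences: 8  -58  -196  -406
Third differences: -66  -138  -210
Fourth differences: -72  -72
Constant fourth difference = -72, so extend:
-210 − 72 = -282;  -406 − 282 = -688;  -640 − 688 = -1328;  -888 − 1328 = -2216
-282 − 72 = -354;  -688 − 354 = -1042;  -1328 − 1042 = -2370;  -2216 − 2370 = -4586
-354 − 72 = -426;  -1042 − 426 = -1468;  -2370 − 1468 = -3838;  -4586 − 3838 = -8424
-426 − 72 = -498;  -1468 − 498 = -1966;  -3838 − 1966 = -5804;  -8424 − 5804 = -14228

-14228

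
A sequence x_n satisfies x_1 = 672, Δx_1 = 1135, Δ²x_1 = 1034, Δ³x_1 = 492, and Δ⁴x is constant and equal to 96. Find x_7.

Build the table forward from the leading diagonal:
Fourth differences: 96, 96, 96, 96, 96, 96, 96
Third differences: 492, 588, 684, 780, 876, 972, 1068
Second differences: 1034, 1526, 2114, 2798, 3578, 4454, 5426
First differences: 1135, 2169, 3695, 5809, 8607, 12185, 16639
x: 672, 1807, 3976, 7671, 13480, 22087, 34272

34272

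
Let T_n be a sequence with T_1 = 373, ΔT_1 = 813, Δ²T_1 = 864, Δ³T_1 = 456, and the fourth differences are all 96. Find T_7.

Build the table forward from the leading diagonal:
Δ⁴: 96, 96, 96, 96, 96, 96, 96
Δ³: 456, 552, 648, 744, 840, 936, 1032
Δ²: 864, 1320, 1872, 2520, 3264, 4104, 5040
Δ: 813, 1677, 2997, 4869, 7389, 10653, 14757
T: 373, 1186, 2863, 5860, 10729, 18118, 28771

28771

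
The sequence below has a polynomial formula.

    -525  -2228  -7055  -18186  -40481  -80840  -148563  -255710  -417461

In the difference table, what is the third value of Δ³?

D1: -1703, -4827, -11131, -22295, -40359, -67723, -107147, -161751
D2: -3124, -6304, -11164, -18064, -27364, -39424, -54604
D3: -3180, -4860, -6900, -9300, -12060, -15180
D4: -1680, -2040, -2400, -2760, -3120
D5: -360, -360, -360, -360

-6900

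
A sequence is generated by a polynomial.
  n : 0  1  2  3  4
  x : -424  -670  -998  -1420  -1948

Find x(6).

-3370

First differences: -246, -328, -422, -528
Second differences: -82, -94, -106
Third differences: -12, -12
Constant third difference = -12, so extend:
-106 − 12 = -118;  -528 − 118 = -646;  -1948 − 646 = -2594
-118 − 12 = -130;  -646 − 130 = -776;  -2594 − 776 = -3370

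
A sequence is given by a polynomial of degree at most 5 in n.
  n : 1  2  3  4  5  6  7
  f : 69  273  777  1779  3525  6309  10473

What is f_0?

15

D1: 204, 504, 1002, 1746, 2784, 4164
D2: 300, 498, 744, 1038, 1380
D3: 198, 246, 294, 342
D4: 48, 48, 48
The fourth differences are constant at 48.
Work back: 198 − 48 = 150;  300 − 150 = 150;  204 − 150 = 54;  69 − 54 = 15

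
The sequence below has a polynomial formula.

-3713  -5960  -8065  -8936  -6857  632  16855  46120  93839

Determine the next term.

Δ: -2247, -2105, -871, 2079, 7489, 16223, 29265, 47719
Δ²: 142, 1234, 2950, 5410, 8734, 13042, 18454
Δ³: 1092, 1716, 2460, 3324, 4308, 5412
Δ⁴: 624, 744, 864, 984, 1104
Δ⁵: 120, 120, 120, 120
Constant fifth difference = 120, so extend:
1104 + 120 = 1224;  5412 + 1224 = 6636;  18454 + 6636 = 25090;  47719 + 25090 = 72809;  93839 + 72809 = 166648

166648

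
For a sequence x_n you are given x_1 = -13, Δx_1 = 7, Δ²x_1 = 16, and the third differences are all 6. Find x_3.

17

Build the table forward from the leading diagonal:
Δ³: 6  6  6
Δ²: 16  22  28
Δ: 7  23  45
x: -13  -6  17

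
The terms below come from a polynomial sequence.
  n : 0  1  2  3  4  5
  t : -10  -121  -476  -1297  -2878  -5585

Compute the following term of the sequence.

Δ: -111  -355  -821  -1581  -2707
Δ²: -244  -466  -760  -1126
Δ³: -222  -294  -366
Δ⁴: -72  -72
The fourth differences are constant (-72).
-366 − 72 = -438;  -1126 − 438 = -1564;  -2707 − 1564 = -4271;  -5585 − 4271 = -9856

-9856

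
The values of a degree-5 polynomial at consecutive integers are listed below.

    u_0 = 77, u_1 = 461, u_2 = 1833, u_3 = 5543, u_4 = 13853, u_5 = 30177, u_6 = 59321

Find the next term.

107723

384  1372  3710  8310  16324  29144
988  2338  4600  8014  12820
1350  2262  3414  4806
912  1152  1392
240  240
Constant fifth difference = 240, so extend:
1392 + 240 = 1632;  4806 + 1632 = 6438;  12820 + 6438 = 19258;  29144 + 19258 = 48402;  59321 + 48402 = 107723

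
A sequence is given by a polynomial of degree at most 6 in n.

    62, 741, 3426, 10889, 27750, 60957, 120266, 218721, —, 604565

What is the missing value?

373134

Using the first 8 terms:
679  2685  7463  16861  33207  59309  98455
2006  4778  9398  16346  26102  39146
2772  4620  6948  9756  13044
1848  2328  2808  3288
480  480  480
Constant fifth difference = 480.
Extend forward: 3288 + 480 = 3768;  13044 + 3768 = 16812;  39146 + 16812 = 55958;  98455 + 55958 = 154413;  218721 + 154413 = 373134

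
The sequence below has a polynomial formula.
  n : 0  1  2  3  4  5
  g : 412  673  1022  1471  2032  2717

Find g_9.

261 , 349 , 449 , 561 , 685
88 , 100 , 112 , 124
12 , 12 , 12
Third differences constant at 12.
124 + 12 = 136;  685 + 136 = 821;  2717 + 821 = 3538
136 + 12 = 148;  821 + 148 = 969;  3538 + 969 = 4507
148 + 12 = 160;  969 + 160 = 1129;  4507 + 1129 = 5636
160 + 12 = 172;  1129 + 172 = 1301;  5636 + 1301 = 6937

6937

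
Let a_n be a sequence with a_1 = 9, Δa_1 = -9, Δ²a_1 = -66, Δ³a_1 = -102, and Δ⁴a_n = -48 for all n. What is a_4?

-318

Build the table forward from the leading diagonal:
Δ⁴: -48  -48  -48  -48
Δ³: -102  -150  -198  -246
Δ²: -66  -168  -318  -516
Δ: -9  -75  -243  -561
a: 9  0  -75  -318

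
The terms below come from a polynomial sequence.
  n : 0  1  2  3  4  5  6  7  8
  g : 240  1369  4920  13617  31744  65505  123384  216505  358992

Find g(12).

First differences: 1129, 3551, 8697, 18127, 33761, 57879, 93121, 142487
Second differences: 2422, 5146, 9430, 15634, 24118, 35242, 49366
Third differences: 2724, 4284, 6204, 8484, 11124, 14124
Fourth differences: 1560, 1920, 2280, 2640, 3000
Fifth differences: 360, 360, 360, 360
The fifth differences are constant (360).
3000 + 360 = 3360;  14124 + 3360 = 17484;  49366 + 17484 = 66850;  142487 + 66850 = 209337;  358992 + 209337 = 568329
3360 + 360 = 3720;  17484 + 3720 = 21204;  66850 + 21204 = 88054;  209337 + 88054 = 297391;  568329 + 297391 = 865720
3720 + 360 = 4080;  21204 + 4080 = 25284;  88054 + 25284 = 113338;  297391 + 113338 = 410729;  865720 + 410729 = 1276449
4080 + 360 = 4440;  25284 + 4440 = 29724;  113338 + 29724 = 143062;  410729 + 143062 = 553791;  1276449 + 553791 = 1830240

1830240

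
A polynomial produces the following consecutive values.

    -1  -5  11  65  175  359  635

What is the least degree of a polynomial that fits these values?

D1: -4, 16, 54, 110, 184, 276
D2: 20, 38, 56, 74, 92
D3: 18, 18, 18, 18
The third differences are constant, so the polynomial has degree 3.

3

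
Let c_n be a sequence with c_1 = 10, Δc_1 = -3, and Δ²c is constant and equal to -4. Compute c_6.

-45

Build the table forward from the leading diagonal:
Δ²: -4, -4, -4, -4, -4, -4
Δ: -3, -7, -11, -15, -19, -23
c: 10, 7, 0, -11, -26, -45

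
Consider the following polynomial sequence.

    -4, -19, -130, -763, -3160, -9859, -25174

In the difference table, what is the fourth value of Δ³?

Δ: -15, -111, -633, -2397, -6699, -15315
Δ²: -96, -522, -1764, -4302, -8616
Δ³: -426, -1242, -2538, -4314
Δ⁴: -816, -1296, -1776
Δ⁵: -480, -480

-4314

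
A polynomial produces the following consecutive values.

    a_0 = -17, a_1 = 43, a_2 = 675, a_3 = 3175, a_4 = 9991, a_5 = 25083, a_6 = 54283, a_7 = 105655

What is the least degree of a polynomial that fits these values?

60, 632, 2500, 6816, 15092, 29200, 51372
572, 1868, 4316, 8276, 14108, 22172
1296, 2448, 3960, 5832, 8064
1152, 1512, 1872, 2232
360, 360, 360
The fifth differences are constant, so the polynomial has degree 5.

5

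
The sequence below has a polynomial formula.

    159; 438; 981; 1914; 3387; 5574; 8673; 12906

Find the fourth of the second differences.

Δ: 279, 543, 933, 1473, 2187, 3099, 4233
Δ²: 264, 390, 540, 714, 912, 1134
Δ³: 126, 150, 174, 198, 222
Δ⁴: 24, 24, 24, 24

714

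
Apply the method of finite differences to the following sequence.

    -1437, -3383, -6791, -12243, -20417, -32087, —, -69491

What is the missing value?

Using the first 6 terms:
D1: -1946  -3408  -5452  -8174  -11670
D2: -1462  -2044  -2722  -3496
D3: -582  -678  -774
D4: -96  -96
Constant fourth difference = -96.
Extend forward: -774 − 96 = -870;  -3496 − 870 = -4366;  -11670 − 4366 = -16036;  -32087 − 16036 = -48123

-48123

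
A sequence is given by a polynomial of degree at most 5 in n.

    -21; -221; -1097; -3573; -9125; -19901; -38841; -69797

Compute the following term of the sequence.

D1: -200 , -876 , -2476 , -5552 , -10776 , -18940 , -30956
D2: -676 , -1600 , -3076 , -5224 , -8164 , -12016
D3: -924 , -1476 , -2148 , -2940 , -3852
D4: -552 , -672 , -792 , -912
D5: -120 , -120 , -120
Constant fifth difference = -120, so extend:
-912 − 120 = -1032;  -3852 − 1032 = -4884;  -12016 − 4884 = -16900;  -30956 − 16900 = -47856;  -69797 − 47856 = -117653

-117653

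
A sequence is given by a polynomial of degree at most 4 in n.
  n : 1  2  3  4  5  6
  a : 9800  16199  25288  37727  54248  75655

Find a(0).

Δ: 6399, 9089, 12439, 16521, 21407
Δ²: 2690, 3350, 4082, 4886
Δ³: 660, 732, 804
Δ⁴: 72, 72
The fourth differences are constant at 72.
Work back: 660 − 72 = 588;  2690 − 588 = 2102;  6399 − 2102 = 4297;  9800 − 4297 = 5503

5503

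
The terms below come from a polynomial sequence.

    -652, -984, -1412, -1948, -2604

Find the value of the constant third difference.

First differences: -332, -428, -536, -656
Second differences: -96, -108, -120
Third differences: -12, -12

-12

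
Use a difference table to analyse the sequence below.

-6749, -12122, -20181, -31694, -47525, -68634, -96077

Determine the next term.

-131006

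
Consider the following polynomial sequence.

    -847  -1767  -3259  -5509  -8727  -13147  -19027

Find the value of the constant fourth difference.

-24

Δ: -920, -1492, -2250, -3218, -4420, -5880
Δ²: -572, -758, -968, -1202, -1460
Δ³: -186, -210, -234, -258
Δ⁴: -24, -24, -24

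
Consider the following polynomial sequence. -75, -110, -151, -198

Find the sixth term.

-310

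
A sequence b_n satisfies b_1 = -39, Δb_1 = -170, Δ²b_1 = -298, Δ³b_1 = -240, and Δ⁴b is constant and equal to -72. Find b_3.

Build the table forward from the leading diagonal:
D4: -72, -72, -72
D3: -240, -312, -384
D2: -298, -538, -850
D1: -170, -468, -1006
b: -39, -209, -677

-677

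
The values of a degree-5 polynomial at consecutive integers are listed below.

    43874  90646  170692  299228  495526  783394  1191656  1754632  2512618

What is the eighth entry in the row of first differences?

Δ: 46772, 80046, 128536, 196298, 287868, 408262, 562976, 757986
Δ²: 33274, 48490, 67762, 91570, 120394, 154714, 195010
Δ³: 15216, 19272, 23808, 28824, 34320, 40296
Δ⁴: 4056, 4536, 5016, 5496, 5976
Δ⁵: 480, 480, 480, 480

757986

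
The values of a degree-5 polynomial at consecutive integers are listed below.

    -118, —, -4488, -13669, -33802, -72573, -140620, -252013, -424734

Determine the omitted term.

-1045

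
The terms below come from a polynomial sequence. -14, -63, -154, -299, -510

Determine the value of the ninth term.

-2254

Δ: -49  -91  -145  -211
Δ²: -42  -54  -66
Δ³: -12  -12
Constant third difference = -12, so extend:
-66 − 12 = -78;  -211 − 78 = -289;  -510 − 289 = -799
-78 − 12 = -90;  -289 − 90 = -379;  -799 − 379 = -1178
-90 − 12 = -102;  -379 − 102 = -481;  -1178 − 481 = -1659
-102 − 12 = -114;  -481 − 114 = -595;  -1659 − 595 = -2254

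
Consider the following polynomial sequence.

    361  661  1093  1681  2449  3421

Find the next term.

4621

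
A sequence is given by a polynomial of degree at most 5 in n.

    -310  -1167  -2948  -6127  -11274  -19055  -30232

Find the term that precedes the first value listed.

1

First differences: -857  -1781  -3179  -5147  -7781  -11177
Second differences: -924  -1398  -1968  -2634  -3396
Third differences: -474  -570  -666  -762
Fourth differences: -96  -96  -96
The fourth differences are constant at -96.
Work back: -474 + 96 = -378;  -924 + 378 = -546;  -857 + 546 = -311;  -310 + 311 = 1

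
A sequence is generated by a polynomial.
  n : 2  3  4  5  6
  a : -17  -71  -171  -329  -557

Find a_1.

Δ: -54  -100  -158  -228
Δ²: -46  -58  -70
Δ³: -12  -12
The third differences are constant at -12.
Work back: -46 + 12 = -34;  -54 + 34 = -20;  -17 + 20 = 3

3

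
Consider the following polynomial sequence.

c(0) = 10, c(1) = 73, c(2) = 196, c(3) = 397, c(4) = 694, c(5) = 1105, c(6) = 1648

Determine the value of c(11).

Δ: 63 , 123 , 201 , 297 , 411 , 543
Δ²: 60 , 78 , 96 , 114 , 132
Δ³: 18 , 18 , 18 , 18
Third differences constant at 18.
132 + 18 = 150;  543 + 150 = 693;  1648 + 693 = 2341
150 + 18 = 168;  693 + 168 = 861;  2341 + 861 = 3202
168 + 18 = 186;  861 + 186 = 1047;  3202 + 1047 = 4249
186 + 18 = 204;  1047 + 204 = 1251;  4249 + 1251 = 5500
204 + 18 = 222;  1251 + 222 = 1473;  5500 + 1473 = 6973

6973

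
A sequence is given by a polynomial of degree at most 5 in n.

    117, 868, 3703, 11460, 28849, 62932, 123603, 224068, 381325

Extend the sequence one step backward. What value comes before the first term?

751, 2835, 7757, 17389, 34083, 60671, 100465, 157257
2084, 4922, 9632, 16694, 26588, 39794, 56792
2838, 4710, 7062, 9894, 13206, 16998
1872, 2352, 2832, 3312, 3792
480, 480, 480, 480
The fifth differences are constant at 480.
Work back: 1872 − 480 = 1392;  2838 − 1392 = 1446;  2084 − 1446 = 638;  751 − 638 = 113;  117 − 113 = 4

4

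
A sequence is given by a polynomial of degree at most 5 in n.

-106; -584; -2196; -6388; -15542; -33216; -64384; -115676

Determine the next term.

-195618

Δ: -478 , -1612 , -4192 , -9154 , -17674 , -31168 , -51292
Δ²: -1134 , -2580 , -4962 , -8520 , -13494 , -20124
Δ³: -1446 , -2382 , -3558 , -4974 , -6630
Δ⁴: -936 , -1176 , -1416 , -1656
Δ⁵: -240 , -240 , -240
Constant fifth difference = -240, so extend:
-1656 − 240 = -1896;  -6630 − 1896 = -8526;  -20124 − 8526 = -28650;  -51292 − 28650 = -79942;  -115676 − 79942 = -195618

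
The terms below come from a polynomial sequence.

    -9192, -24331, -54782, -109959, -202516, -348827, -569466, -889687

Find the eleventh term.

-15139, -30451, -55177, -92557, -146311, -220639, -320221
-15312, -24726, -37380, -53754, -74328, -99582
-9414, -12654, -16374, -20574, -25254
-3240, -3720, -4200, -4680
-480, -480, -480
Constant fifth difference = -480, so extend:
-4680 − 480 = -5160;  -25254 − 5160 = -30414;  -99582 − 30414 = -129996;  -320221 − 129996 = -450217;  -889687 − 450217 = -1339904
-5160 − 480 = -5640;  -30414 − 5640 = -36054;  -129996 − 36054 = -166050;  -450217 − 166050 = -616267;  -1339904 − 616267 = -1956171
-5640 − 480 = -6120;  -36054 − 6120 = -42174;  -166050 − 42174 = -208224;  -616267 − 208224 = -824491;  -1956171 − 824491 = -2780662

-2780662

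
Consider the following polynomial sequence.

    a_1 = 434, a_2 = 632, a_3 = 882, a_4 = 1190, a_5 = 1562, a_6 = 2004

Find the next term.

2522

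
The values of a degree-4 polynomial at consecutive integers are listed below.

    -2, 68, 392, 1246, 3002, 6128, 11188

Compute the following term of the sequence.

18842

Δ: 70 , 324 , 854 , 1756 , 3126 , 5060
Δ²: 254 , 530 , 902 , 1370 , 1934
Δ³: 276 , 372 , 468 , 564
Δ⁴: 96 , 96 , 96
Constant fourth difference = 96, so extend:
564 + 96 = 660;  1934 + 660 = 2594;  5060 + 2594 = 7654;  11188 + 7654 = 18842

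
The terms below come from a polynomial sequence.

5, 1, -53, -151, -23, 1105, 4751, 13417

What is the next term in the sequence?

30829

-4  -54  -98  128  1128  3646  8666
-50  -44  226  1000  2518  5020
6  270  774  1518  2502
264  504  744  984
240  240  240
Fifth differences constant at 240.
984 + 240 = 1224;  2502 + 1224 = 3726;  5020 + 3726 = 8746;  8666 + 8746 = 17412;  13417 + 17412 = 30829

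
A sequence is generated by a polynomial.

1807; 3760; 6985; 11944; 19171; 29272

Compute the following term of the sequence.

42925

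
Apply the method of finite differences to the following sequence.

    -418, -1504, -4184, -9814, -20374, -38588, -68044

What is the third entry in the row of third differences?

-2724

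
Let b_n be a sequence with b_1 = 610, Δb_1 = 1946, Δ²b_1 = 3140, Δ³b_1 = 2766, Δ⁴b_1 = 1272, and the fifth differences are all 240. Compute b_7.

Build the table forward from the leading diagonal:
Fifth differences: 240  240  240  240  240  240  240
Fourth differences: 1272  1512  1752  1992  2232  2472  2712
Third differences: 2766  4038  5550  7302  9294  11526  13998
Second differences: 3140  5906  9944  15494  22796  32090  43616
First differences: 1946  5086  10992  20936  36430  59226  91316
b: 610  2556  7642  18634  39570  76000  135226

135226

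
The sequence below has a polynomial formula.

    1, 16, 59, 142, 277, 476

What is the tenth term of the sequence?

2152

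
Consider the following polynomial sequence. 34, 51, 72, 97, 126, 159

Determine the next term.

D1: 17  21  25  29  33
D2: 4  4  4  4
The second differences are constant (4).
33 + 4 = 37;  159 + 37 = 196

196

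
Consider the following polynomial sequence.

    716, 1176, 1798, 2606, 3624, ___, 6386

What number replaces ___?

Using the first 5 terms:
D1: 460, 622, 808, 1018
D2: 162, 186, 210
D3: 24, 24
Constant third difference = 24.
Extend forward: 210 + 24 = 234;  1018 + 234 = 1252;  3624 + 1252 = 4876

4876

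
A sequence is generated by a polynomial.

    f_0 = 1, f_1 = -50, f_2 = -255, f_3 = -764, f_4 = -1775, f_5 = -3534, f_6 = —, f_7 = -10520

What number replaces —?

-6335

Using the first 6 terms:
-51, -205, -509, -1011, -1759
-154, -304, -502, -748
-150, -198, -246
-48, -48
Constant fourth difference = -48.
Extend forward: -246 − 48 = -294;  -748 − 294 = -1042;  -1759 − 1042 = -2801;  -3534 − 2801 = -6335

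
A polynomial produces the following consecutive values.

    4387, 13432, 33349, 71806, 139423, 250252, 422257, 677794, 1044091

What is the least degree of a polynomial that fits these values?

9045, 19917, 38457, 67617, 110829, 172005, 255537, 366297
10872, 18540, 29160, 43212, 61176, 83532, 110760
7668, 10620, 14052, 17964, 22356, 27228
2952, 3432, 3912, 4392, 4872
480, 480, 480, 480
The fifth differences are constant, so the polynomial has degree 5.

5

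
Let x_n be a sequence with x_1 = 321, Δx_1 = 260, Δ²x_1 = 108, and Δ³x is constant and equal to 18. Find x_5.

2081

Build the table forward from the leading diagonal:
Third differences: 18, 18, 18, 18, 18
Second differences: 108, 126, 144, 162, 180
First differences: 260, 368, 494, 638, 800
x: 321, 581, 949, 1443, 2081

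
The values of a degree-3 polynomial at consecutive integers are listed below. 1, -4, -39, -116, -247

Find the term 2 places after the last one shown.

-719

D1: -5, -35, -77, -131
D2: -30, -42, -54
D3: -12, -12
Constant third difference = -12, so extend:
-54 − 12 = -66;  -131 − 66 = -197;  -247 − 197 = -444
-66 − 12 = -78;  -197 − 78 = -275;  -444 − 275 = -719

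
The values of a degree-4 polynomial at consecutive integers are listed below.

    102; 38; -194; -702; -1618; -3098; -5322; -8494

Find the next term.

-12842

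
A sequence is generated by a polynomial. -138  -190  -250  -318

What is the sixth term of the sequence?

-478

Δ: -52  -60  -68
Δ²: -8  -8
The second differences are constant (-8).
-68 − 8 = -76;  -318 − 76 = -394
-76 − 8 = -84;  -394 − 84 = -478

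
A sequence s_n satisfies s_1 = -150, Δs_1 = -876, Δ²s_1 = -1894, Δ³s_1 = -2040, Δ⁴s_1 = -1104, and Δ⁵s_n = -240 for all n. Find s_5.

Build the table forward from the leading diagonal:
Δ⁵: -240, -240, -240, -240, -240
Δ⁴: -1104, -1344, -1584, -1824, -2064
Δ³: -2040, -3144, -4488, -6072, -7896
Δ²: -1894, -3934, -7078, -11566, -17638
Δ: -876, -2770, -6704, -13782, -25348
s: -150, -1026, -3796, -10500, -24282

-24282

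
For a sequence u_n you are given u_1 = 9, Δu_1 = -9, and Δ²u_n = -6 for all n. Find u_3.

Build the table forward from the leading diagonal:
Δ²: -6, -6, -6
Δ: -9, -15, -21
u: 9, 0, -15

-15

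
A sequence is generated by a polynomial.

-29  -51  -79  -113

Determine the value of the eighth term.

-309

D1: -22 , -28 , -34
D2: -6 , -6
The second differences are constant (-6).
-34 − 6 = -40;  -113 − 40 = -153
-40 − 6 = -46;  -153 − 46 = -199
-46 − 6 = -52;  -199 − 52 = -251
-52 − 6 = -58;  -251 − 58 = -309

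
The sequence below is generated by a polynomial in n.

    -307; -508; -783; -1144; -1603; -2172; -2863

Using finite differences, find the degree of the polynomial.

Δ: -201, -275, -361, -459, -569, -691
Δ²: -74, -86, -98, -110, -122
Δ³: -12, -12, -12, -12
The third differences are constant, so the polynomial has degree 3.

3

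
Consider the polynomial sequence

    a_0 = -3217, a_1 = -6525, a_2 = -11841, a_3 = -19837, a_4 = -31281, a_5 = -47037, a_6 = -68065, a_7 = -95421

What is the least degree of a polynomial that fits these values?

Δ: -3308, -5316, -7996, -11444, -15756, -21028, -27356
Δ²: -2008, -2680, -3448, -4312, -5272, -6328
Δ³: -672, -768, -864, -960, -1056
Δ⁴: -96, -96, -96, -96
The fourth differences are constant, so the polynomial has degree 4.

4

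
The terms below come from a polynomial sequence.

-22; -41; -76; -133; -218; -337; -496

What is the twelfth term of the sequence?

-2101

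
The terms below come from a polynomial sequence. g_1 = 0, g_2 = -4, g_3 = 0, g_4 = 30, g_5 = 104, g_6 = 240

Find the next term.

-4, 4, 30, 74, 136
8, 26, 44, 62
18, 18, 18
The third differences are constant (18).
62 + 18 = 80;  136 + 80 = 216;  240 + 216 = 456

456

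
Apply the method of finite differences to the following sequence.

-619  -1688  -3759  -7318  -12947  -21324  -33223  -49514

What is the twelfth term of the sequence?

D1: -1069  -2071  -3559  -5629  -8377  -11899  -16291
D2: -1002  -1488  -2070  -2748  -3522  -4392
D3: -486  -582  -678  -774  -870
D4: -96  -96  -96  -96
Fourth differences constant at -96.
-870 − 96 = -966;  -4392 − 966 = -5358;  -16291 − 5358 = -21649;  -49514 − 21649 = -71163
-966 − 96 = -1062;  -5358 − 1062 = -6420;  -21649 − 6420 = -28069;  -71163 − 28069 = -99232
-1062 − 96 = -1158;  -6420 − 1158 = -7578;  -28069 − 7578 = -35647;  -99232 − 35647 = -134879
-1158 − 96 = -1254;  -7578 − 1254 = -8832;  -35647 − 8832 = -44479;  -134879 − 44479 = -179358

-179358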